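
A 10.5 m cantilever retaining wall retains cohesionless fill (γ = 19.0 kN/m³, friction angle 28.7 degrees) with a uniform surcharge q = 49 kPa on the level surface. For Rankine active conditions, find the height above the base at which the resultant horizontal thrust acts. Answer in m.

4.08 m

K_a = 0.3511.
Triangular part P₁ = ½K_aγH² = 367.8 at H/3 = 3.500 m; rectangular part P₂ = K_a q H = 180.7 at H/2 = 5.250 m.
ȳ = (P₁·3.500 + P₂·5.250)/(P₁+P₂) = 4.076 m.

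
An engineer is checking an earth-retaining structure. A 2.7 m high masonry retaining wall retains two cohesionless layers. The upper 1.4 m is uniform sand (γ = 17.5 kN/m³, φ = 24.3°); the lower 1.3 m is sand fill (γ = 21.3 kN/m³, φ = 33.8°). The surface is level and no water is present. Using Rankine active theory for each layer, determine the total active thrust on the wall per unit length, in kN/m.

21.4 kN/m

K_a1 = tan²(45°−24.3°/2) = 0.4169; K_a2 = tan²(45°−33.8°/2) = 0.2851.
Layer 1: σ at base = K_a1 γ₁ h₁ = 10.21 kPa; P₁ = ½×10.21×1.4 = 7.150.
Layer 2: σ_v at top = γ₁h₁ = 24.50; σ_h top = K_a2×24.50 = 6.985; σ_h base = K_a2×(24.50+21.3×1.3) = 14.88.
P₂ = ½(6.985+14.88)×1.3 = 14.21. Total P_a = 7.150+14.21 = 21.36 kN/m.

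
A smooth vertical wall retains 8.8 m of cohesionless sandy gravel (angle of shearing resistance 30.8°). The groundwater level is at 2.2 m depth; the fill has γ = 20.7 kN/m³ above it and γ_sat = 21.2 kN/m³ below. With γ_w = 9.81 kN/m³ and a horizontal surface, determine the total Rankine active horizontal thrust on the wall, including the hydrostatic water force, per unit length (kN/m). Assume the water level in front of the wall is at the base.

K_a = tan²(45° − φ/2) = 0.3227.
γ' = 21.2 − 9.81 = 11.39 kN/m³. Depth below WT = 6.6 m.
σ'_h at WT = K_a γ d_w = 14.70 kPa; at base = 14.70 + K_a γ' × 6.6 = 38.96 kPa.
P₁ (0–2.2 m) = ½×14.70×2.2 = 16.17. P₂ (2.2–8.8 m) = ½(14.70+38.96)×6.6 = 177.1.
P_w = ½ γ_w h₂² = 0.5×9.81×6.6² = 213.7. Total = 16.17+177.1+213.7 = 406.9 kN/m.

407 kN/m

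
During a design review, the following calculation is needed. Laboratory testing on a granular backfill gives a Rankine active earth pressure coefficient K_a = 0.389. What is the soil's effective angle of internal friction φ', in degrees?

K_a = tan²(45° − φ/2) ⇒ 45° − φ/2 = arctan(√0.389) = 31.95°.
φ = 2(45° − 31.95°) = 26.10°.

26.1°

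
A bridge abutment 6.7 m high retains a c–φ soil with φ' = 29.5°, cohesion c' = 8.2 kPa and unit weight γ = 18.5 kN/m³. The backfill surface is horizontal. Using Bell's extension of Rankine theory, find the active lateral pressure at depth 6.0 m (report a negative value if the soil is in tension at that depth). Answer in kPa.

28.2 kPa

K_a = (1 − sin φ)/(1 + sin φ) = 0.3401.
σ_a = K_a γ z − 2c√K_a = 0.3401×18.5×6.0 − 2×8.2×0.5832 = 28.19 kPa.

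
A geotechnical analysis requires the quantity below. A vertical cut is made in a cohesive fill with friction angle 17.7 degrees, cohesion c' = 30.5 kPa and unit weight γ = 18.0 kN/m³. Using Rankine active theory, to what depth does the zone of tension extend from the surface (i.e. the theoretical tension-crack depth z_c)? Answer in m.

4.64 m

K_a = tan²(45° − 17.7°/2) = 0.5337; √K_a = 0.7306.
The active pressure is zero where K_a γ z = 2c√K_a, so z_c = 2c/(γ√K_a) = 2×30.5/(18.0×0.7306) = 4.639 m.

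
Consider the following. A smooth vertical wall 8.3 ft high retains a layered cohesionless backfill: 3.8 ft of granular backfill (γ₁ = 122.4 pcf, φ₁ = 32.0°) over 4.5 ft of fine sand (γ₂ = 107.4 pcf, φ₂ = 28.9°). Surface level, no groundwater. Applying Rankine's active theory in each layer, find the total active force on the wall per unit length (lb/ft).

K_a1 = tan²(45°−32.0°/2) = 0.3073; K_a2 = tan²(45°−28.9°/2) = 0.3484.
Layer 1: σ at base = K_a1 γ₁ h₁ = 142.9 psf; P₁ = ½×142.9×3.8 = 271.5.
Layer 2: σ_v at top = γ₁h₁ = 465.1; σ_h top = K_a2×465.1 = 162.0; σ_h base = K_a2×(465.1+107.4×4.5) = 330.4.
P₂ = ½(162.0+330.4)×4.5 = 1108. Total P_a = 271.5+1108 = 1379 lb/ft.

1380 lb/ft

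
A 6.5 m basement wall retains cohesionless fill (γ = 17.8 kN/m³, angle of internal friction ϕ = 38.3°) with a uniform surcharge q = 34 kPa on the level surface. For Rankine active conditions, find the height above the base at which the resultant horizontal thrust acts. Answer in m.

K_a = 0.2347.
Triangular part P₁ = ½K_aγH² = 88.27 at H/3 = 2.167 m; rectangular part P₂ = K_a q H = 51.88 at H/2 = 3.250 m.
ȳ = (P₁·2.167 + P₂·3.250)/(P₁+P₂) = 2.568 m.

2.57 m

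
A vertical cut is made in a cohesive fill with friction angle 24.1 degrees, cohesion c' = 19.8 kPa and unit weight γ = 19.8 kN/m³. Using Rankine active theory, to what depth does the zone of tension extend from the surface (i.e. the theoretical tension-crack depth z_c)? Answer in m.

K_a = tan²(45° − 24.1°/2) = 0.4201; √K_a = 0.6482.
The active pressure is zero where K_a γ z = 2c√K_a, so z_c = 2c/(γ√K_a) = 2×19.8/(19.8×0.6482) = 3.086 m.

3.09 m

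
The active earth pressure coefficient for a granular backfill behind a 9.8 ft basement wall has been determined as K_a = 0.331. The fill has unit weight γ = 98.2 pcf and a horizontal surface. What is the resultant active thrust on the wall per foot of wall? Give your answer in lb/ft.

1560 lb/ft

P = ½ K_a γ H² = 0.5 × 0.331 × 98.2 × 9.8² = 1561 lb/ft.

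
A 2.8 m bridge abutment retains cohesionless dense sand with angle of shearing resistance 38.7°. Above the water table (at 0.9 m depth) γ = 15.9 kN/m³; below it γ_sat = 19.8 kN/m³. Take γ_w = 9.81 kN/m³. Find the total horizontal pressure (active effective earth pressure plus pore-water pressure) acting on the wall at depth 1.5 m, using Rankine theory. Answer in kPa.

K_a = (1 − sin φ)/(1 + sin φ) = 0.2306.
γ' = 19.8 − 9.81 = 9.990 kN/m³.
Effective vertical stress at 1.5 m: σ'_v = 15.9×0.9 + 9.990×0.600 = 20.30 kPa.
σ'_h = K_a σ'_v = 0.2306 × 20.30 = 4.682 kPa; u = γ_w × 0.600 = 5.886 kPa.
Total σ_h = 4.682 + 5.886 = 10.57 kPa.

10.6 kPa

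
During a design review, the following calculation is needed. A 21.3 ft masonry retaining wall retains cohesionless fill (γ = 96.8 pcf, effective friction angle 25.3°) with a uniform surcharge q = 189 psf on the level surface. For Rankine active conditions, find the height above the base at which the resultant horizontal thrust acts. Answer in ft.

7.65 ft

K_a = 0.4012.
Triangular part P₁ = ½K_aγH² = 8810 at H/3 = 7.100 ft; rectangular part P₂ = K_a q H = 1615 at H/2 = 10.65 ft.
ȳ = (P₁·7.100 + P₂·10.65)/(P₁+P₂) = 7.650 ft.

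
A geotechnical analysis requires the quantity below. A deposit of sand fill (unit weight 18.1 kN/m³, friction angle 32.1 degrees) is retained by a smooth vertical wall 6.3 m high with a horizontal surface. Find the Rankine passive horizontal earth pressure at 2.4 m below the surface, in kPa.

K_p = (1 + sin φ)/(1 − sin φ) = 3.268.
σ_h = K_p γ z = 3.268 × 18.1 × 2.4 = 142.0 kPa.

142 kPa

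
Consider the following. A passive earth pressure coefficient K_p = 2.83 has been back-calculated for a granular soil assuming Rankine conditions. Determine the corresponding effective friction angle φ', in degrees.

28.5°

K_p = (1+sin φ)/(1−sin φ) ⇒ sin φ = (K_p − 1)/(K_p + 1) = 0.4778.
φ = arcsin(0.4778) = 28.54°.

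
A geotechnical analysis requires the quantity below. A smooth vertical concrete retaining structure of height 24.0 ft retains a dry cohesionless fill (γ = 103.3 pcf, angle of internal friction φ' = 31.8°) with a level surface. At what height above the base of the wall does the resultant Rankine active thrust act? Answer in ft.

8.00 ft

K_a = 0.3098.
The pressure distribution is triangular, so the resultant acts at H/3 above the base = 24.0/3 = 8.000 ft.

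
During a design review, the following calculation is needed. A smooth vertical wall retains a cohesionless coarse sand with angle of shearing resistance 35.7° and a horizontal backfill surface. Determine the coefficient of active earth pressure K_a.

K_a = (1 − sin φ)/(1 + sin φ) = (1 − sin 35.7°)/(1 + sin 35.7°) = 0.2630.

0.263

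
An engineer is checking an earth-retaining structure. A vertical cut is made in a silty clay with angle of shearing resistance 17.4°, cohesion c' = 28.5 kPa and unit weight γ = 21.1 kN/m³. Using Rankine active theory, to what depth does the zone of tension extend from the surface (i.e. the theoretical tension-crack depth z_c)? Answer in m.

K_a = tan²(45° − 17.4°/2) = 0.5396; √K_a = 0.7346.
The active pressure is zero where K_a γ z = 2c√K_a, so z_c = 2c/(γ√K_a) = 2×28.5/(21.1×0.7346) = 3.678 m.

3.68 m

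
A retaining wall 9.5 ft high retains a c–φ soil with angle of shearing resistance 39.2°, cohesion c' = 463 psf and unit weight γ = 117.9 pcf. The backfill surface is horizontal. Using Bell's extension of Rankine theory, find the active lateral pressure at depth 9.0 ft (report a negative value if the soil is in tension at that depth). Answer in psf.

-200 psf

K_a = (1 − sin φ)/(1 + sin φ) = 0.2255.
σ_a = K_a γ z − 2c√K_a = 0.2255×117.9×9.0 − 2×463×0.4748 = -200.5 psf.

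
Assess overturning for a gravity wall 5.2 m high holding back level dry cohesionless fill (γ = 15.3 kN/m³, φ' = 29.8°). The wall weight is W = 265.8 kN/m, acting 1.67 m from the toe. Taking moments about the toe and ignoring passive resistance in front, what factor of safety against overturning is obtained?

3.68

K_a = tan²(45° − 29.8°/2) = 0.3360.
P_a = ½K_aγH² = 0.5×0.3360×15.3×5.2² = 69.51 kN/m, acting at H/3 = 1.733 m above the base.
Overturning moment M_o = P_a × H/3 = 69.51 × 1.733 = 120.5.
Resisting moment M_r = W × 1.67 = 265.8 × 1.67 = 443.9.
FS_overturning = M_r/M_o = 443.9/120.5 = 3.684.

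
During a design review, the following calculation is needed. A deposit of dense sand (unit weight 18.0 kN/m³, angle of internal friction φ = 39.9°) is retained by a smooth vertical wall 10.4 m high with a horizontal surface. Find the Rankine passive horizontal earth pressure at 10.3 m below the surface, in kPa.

K_p = (1 + sin φ)/(1 − sin φ) = 4.578.
σ_h = K_p γ z = 4.578 × 18.0 × 10.3 = 848.8 kPa.

849 kPa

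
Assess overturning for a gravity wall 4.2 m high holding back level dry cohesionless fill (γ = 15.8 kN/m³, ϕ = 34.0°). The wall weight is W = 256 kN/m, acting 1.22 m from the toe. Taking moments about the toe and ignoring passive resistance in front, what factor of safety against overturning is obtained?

5.66

K_a = tan²(45° − 34.0°/2) = 0.2827.
P_a = ½K_aγH² = 0.5×0.2827×15.8×4.2² = 39.40 kN/m, acting at H/3 = 1.400 m above the base.
Overturning moment M_o = P_a × H/3 = 39.40 × 1.400 = 55.16.
Resisting moment M_r = W × 1.22 = 256 × 1.22 = 312.3.
FS_overturning = M_r/M_o = 312.3/55.16 = 5.662.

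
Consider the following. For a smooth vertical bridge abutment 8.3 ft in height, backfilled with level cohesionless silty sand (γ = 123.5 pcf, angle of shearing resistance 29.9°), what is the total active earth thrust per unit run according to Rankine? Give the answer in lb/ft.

1420 lb/ft

K_a = tan²(45° − φ/2) = 0.3347.
P_a = ½ K_a γ H² = 0.5 × 0.3347 × 123.5 × 8.3² = 1424 lb/ft.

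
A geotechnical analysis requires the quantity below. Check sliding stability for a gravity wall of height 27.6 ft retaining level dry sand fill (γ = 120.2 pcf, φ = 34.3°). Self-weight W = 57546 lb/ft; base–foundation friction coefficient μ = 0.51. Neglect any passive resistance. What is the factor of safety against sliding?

K_a = tan²(45° − 34.3°/2) = 0.2792.
P_a = ½K_aγH² = 0.5×0.2792×120.2×27.6² = 12780 lb/ft, acting at H/3 = 9.200 ft above the base.
FS_sliding = μW / P_a = 0.51×57546 / 12780 = 2.296.

2.30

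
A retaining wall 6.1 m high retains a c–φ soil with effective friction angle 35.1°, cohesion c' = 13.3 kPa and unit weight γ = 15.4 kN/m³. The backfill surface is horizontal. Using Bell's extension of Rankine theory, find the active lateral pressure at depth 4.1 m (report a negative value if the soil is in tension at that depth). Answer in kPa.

K_a = (1 − sin φ)/(1 + sin φ) = 0.2698.
σ_a = K_a γ z − 2c√K_a = 0.2698×15.4×4.1 − 2×13.3×0.5195 = 3.220 kPa.

3.22 kPa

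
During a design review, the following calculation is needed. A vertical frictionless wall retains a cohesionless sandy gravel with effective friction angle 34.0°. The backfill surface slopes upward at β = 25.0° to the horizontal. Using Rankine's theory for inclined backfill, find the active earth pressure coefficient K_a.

0.385

K_a = cos β · (cos β − √(cos²β − cos²φ)) / (cos β + √(cos²β − cos²φ)).
cos β = 0.9063, cos φ = 0.8290, √(cos²β − cos²φ) = 0.3662.
K_a = 0.9063 × (0.9063 − 0.3662)/(0.9063 + 0.3662) = 0.3847.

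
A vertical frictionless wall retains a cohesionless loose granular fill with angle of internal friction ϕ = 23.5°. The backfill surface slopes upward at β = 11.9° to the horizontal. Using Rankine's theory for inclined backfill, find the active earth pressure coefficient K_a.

K_a = cos β · (cos β − √(cos²β − cos²φ)) / (cos β + √(cos²β − cos²φ)).
cos β = 0.9785, cos φ = 0.9171, √(cos²β − cos²φ) = 0.3413.
K_a = 0.9785 × (0.9785 − 0.3413)/(0.9785 + 0.3413) = 0.4724.

0.472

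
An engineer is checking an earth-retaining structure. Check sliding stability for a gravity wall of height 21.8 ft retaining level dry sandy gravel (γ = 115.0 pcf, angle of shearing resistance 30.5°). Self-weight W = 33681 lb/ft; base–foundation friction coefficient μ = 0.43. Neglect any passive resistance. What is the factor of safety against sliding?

1.62

K_a = tan²(45° − 30.5°/2) = 0.3267.
P_a = ½K_aγH² = 0.5×0.3267×115.0×21.8² = 8927 lb/ft, acting at H/3 = 7.267 ft above the base.
FS_sliding = μW / P_a = 0.43×33681 / 8927 = 1.622.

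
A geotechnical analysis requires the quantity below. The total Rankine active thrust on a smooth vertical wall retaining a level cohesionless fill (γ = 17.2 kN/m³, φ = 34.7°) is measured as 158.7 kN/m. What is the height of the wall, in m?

8.20 m

K_a = 0.2745. P_a = ½ K_a γ H² ⇒ H = √(2P_a/(K_a γ)).
H = √(2×158.7/(0.2745×17.2)) = 8.200 m.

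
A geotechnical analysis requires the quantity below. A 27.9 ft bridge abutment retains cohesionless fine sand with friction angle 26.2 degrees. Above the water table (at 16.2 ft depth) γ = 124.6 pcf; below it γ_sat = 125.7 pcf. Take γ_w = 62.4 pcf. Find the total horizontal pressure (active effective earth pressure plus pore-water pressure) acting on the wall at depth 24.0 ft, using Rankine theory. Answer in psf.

K_a = (1 − sin φ)/(1 + sin φ) = 0.3874.
γ' = 125.7 − 62.4 = 63.30 pcf.
Effective vertical stress at 24.0 ft: σ'_v = 124.6×16.2 + 63.30×7.80 = 2512 psf.
σ'_h = K_a σ'_v = 0.3874 × 2512 = 973.3 psf; u = γ_w × 7.80 = 486.7 psf.
Total σ_h = 973.3 + 486.7 = 1460 psf.

1460 psf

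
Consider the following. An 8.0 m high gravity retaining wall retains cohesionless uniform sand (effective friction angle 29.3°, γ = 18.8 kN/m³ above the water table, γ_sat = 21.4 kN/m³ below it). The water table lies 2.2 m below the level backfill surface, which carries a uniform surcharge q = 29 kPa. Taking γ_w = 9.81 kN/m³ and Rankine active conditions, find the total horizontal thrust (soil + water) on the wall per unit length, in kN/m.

K_a = tan²(45° − φ/2) = 0.3428.
γ' = 21.4 − 9.81 = 11.59 kN/m³. h₂ = H − d_w = 5.8 m.
σ'_h: at surface K_a·q = 9.942; at WT K_a(q+γd_w) = 24.12; at base K_a(q+γd_w+γ'h₂) = 47.17 kPa.
P₁ = ½(9.942+24.12)×2.2 = 37.47; P₂ = ½(24.12+47.17)×5.8 = 206.7; P_w = ½γ_w h₂² = 165.0.
Total = 37.47+206.7+165.0 = 409.2 kN/m.

409 kN/m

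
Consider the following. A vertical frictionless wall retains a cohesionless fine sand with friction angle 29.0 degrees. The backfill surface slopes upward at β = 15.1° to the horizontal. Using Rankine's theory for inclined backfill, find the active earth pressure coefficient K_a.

0.391

K_a = cos β · (cos β − √(cos²β − cos²φ)) / (cos β + √(cos²β − cos²φ)).
cos β = 0.9655, cos φ = 0.8746, √(cos²β − cos²φ) = 0.4089.
K_a = 0.9655 × (0.9655 − 0.4089)/(0.9655 + 0.4089) = 0.3910.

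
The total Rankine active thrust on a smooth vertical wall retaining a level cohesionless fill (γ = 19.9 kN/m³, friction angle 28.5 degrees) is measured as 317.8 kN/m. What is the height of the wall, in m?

K_a = 0.3540. P_a = ½ K_a γ H² ⇒ H = √(2P_a/(K_a γ)).
H = √(2×317.8/(0.3540×19.9)) = 9.499 m.

9.50 m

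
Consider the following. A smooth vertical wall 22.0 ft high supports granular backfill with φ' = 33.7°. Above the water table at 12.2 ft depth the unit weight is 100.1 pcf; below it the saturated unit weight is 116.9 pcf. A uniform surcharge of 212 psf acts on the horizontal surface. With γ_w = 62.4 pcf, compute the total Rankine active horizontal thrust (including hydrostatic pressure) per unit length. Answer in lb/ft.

K_a = tan²(45° − φ/2) = 0.2863.
γ' = 116.9 − 62.4 = 54.50 pcf. h₂ = H − d_w = 9.8 ft.
σ'_h: at surface K_a·q = 60.70; at WT K_a(q+γd_w) = 410.3; at base K_a(q+γd_w+γ'h₂) = 563.2 psf.
P₁ = ½(60.70+410.3)×12.2 = 2873; P₂ = ½(410.3+563.2)×9.8 = 4771; P_w = ½γ_w h₂² = 2996.
Total = 2873+4771+2996 = 10640 lb/ft.

10600 lb/ft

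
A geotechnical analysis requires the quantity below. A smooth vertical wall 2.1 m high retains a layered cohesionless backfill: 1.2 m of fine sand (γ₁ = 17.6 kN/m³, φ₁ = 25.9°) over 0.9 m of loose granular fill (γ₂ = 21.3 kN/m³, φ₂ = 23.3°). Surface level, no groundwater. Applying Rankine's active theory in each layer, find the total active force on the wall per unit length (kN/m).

16.9 kN/m

K_a1 = tan²(45°−25.9°/2) = 0.3920; K_a2 = tan²(45°−23.3°/2) = 0.4331.
Layer 1: σ at base = K_a1 γ₁ h₁ = 8.279 kPa; P₁ = ½×8.279×1.2 = 4.967.
Layer 2: σ_v at top = γ₁h₁ = 21.12; σ_h top = K_a2×21.12 = 9.148; σ_h base = K_a2×(21.12+21.3×0.9) = 17.45.
P₂ = ½(9.148+17.45)×0.9 = 11.97. Total P_a = 4.967+11.97 = 16.94 kN/m.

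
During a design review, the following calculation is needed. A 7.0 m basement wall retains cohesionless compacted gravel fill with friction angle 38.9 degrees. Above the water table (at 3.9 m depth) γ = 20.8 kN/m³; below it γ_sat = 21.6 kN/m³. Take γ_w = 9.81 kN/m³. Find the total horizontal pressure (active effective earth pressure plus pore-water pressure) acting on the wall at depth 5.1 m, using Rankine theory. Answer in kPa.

33.5 kPa

K_a = (1 − sin φ)/(1 + sin φ) = 0.2285.
γ' = 21.6 − 9.81 = 11.79 kN/m³.
Effective vertical stress at 5.1 m: σ'_v = 20.8×3.9 + 11.79×1.20 = 95.27 kPa.
σ'_h = K_a σ'_v = 0.2285 × 95.27 = 21.77 kPa; u = γ_w × 1.20 = 11.77 kPa.
Total σ_h = 21.77 + 11.77 = 33.54 kPa.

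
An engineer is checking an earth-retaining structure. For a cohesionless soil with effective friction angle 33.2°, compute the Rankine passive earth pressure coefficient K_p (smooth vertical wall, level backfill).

3.42

K_p = (1 + sin φ)/(1 − sin φ) = tan²(45° + 33.2°/2) = 3.421.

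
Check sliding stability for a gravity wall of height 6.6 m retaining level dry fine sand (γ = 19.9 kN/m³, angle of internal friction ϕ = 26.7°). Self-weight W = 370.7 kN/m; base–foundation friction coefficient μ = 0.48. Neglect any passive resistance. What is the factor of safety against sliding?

1.08

K_a = tan²(45° − 26.7°/2) = 0.3800.
P_a = ½K_aγH² = 0.5×0.3800×19.9×6.6² = 164.7 kN/m, acting at H/3 = 2.200 m above the base.
FS_sliding = μW / P_a = 0.48×370.7 / 164.7 = 1.080.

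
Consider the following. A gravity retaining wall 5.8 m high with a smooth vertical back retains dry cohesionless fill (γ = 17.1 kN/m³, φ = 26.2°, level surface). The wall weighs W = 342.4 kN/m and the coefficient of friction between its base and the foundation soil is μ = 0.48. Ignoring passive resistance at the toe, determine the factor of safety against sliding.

K_a = tan²(45° − 26.2°/2) = 0.3874.
P_a = ½K_aγH² = 0.5×0.3874×17.1×5.8² = 111.4 kN/m, acting at H/3 = 1.933 m above the base.
FS_sliding = μW / P_a = 0.48×342.4 / 111.4 = 1.475.

1.47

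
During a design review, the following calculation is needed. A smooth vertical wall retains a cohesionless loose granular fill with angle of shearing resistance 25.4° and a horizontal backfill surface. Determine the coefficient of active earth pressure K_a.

K_a = (1 − sin φ)/(1 + sin φ) = (1 − sin 25.4°)/(1 + sin 25.4°) = 0.3996.

0.400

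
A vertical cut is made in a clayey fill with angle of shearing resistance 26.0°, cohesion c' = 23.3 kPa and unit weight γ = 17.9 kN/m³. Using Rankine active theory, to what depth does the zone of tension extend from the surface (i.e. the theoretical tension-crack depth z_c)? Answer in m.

4.17 m

K_a = tan²(45° − 26.0°/2) = 0.3905; √K_a = 0.6249.
The active pressure is zero where K_a γ z = 2c√K_a, so z_c = 2c/(γ√K_a) = 2×23.3/(17.9×0.6249) = 4.166 m.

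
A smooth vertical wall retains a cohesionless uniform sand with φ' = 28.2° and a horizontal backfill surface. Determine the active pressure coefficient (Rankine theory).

0.358

K_a = (1 − sin φ)/(1 + sin φ) = (1 − sin 28.2°)/(1 + sin 28.2°) = 0.3582.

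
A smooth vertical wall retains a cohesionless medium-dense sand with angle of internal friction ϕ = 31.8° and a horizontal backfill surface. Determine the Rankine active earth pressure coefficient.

0.310

K_a = (1 − sin φ)/(1 + sin φ) = (1 − sin 31.8°)/(1 + sin 31.8°) = 0.3098.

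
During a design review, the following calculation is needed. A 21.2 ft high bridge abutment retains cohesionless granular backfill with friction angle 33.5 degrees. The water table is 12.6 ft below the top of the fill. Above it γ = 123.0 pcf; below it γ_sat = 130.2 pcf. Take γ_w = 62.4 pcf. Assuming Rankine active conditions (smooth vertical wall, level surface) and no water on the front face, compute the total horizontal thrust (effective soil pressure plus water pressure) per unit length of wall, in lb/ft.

K_a = tan²(45° − φ/2) = 0.2887.
γ' = 130.2 − 62.4 = 67.80 pcf. Depth below WT = 8.6 ft.
σ'_h at WT = K_a γ d_w = 447.4 psf; at base = 447.4 + K_a γ' × 8.6 = 615.8 psf.
P₁ (0–12.6 ft) = ½×447.4×12.6 = 2819. P₂ (12.6–21.2 ft) = ½(447.4+615.8)×8.6 = 4572.
P_w = ½ γ_w h₂² = 0.5×62.4×8.6² = 2308. Total = 2819+4572+2308 = 9698 lb/ft.

9700 lb/ft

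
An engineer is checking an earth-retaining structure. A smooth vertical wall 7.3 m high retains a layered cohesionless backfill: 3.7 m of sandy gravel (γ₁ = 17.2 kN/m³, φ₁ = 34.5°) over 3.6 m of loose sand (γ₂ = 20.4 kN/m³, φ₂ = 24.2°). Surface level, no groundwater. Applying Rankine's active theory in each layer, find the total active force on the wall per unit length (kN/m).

184 kN/m

K_a1 = tan²(45°−34.5°/2) = 0.2768; K_a2 = tan²(45°−24.2°/2) = 0.4185.
Layer 1: σ at base = K_a1 γ₁ h₁ = 17.62 kPa; P₁ = ½×17.62×3.7 = 32.59.
Layer 2: σ_v at top = γ₁h₁ = 63.64; σ_h top = K_a2×63.64 = 26.63; σ_h base = K_a2×(63.64+20.4×3.6) = 57.37.
P₂ = ½(26.63+57.37)×3.6 = 151.2. Total P_a = 32.59+151.2 = 183.8 kN/m.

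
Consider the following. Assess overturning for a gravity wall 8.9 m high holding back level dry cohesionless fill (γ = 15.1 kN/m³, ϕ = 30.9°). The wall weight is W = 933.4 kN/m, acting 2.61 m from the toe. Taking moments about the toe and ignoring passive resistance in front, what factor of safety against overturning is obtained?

4.27

K_a = tan²(45° − 30.9°/2) = 0.3214.
P_a = ½K_aγH² = 0.5×0.3214×15.1×8.9² = 192.2 kN/m, acting at H/3 = 2.967 m above the base.
Overturning moment M_o = P_a × H/3 = 192.2 × 2.967 = 570.2.
Resisting moment M_r = W × 2.61 = 933.4 × 2.61 = 2436.
FS_overturning = M_r/M_o = 2436/570.2 = 4.272.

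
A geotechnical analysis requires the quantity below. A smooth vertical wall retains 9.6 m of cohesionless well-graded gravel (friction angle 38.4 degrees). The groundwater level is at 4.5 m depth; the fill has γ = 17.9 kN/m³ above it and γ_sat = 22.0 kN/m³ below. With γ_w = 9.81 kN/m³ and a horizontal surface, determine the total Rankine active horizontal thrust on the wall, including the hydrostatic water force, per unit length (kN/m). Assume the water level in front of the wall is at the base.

K_a = tan²(45° − φ/2) = 0.2337.
γ' = 22.0 − 9.81 = 12.19 kN/m³. Depth below WT = 5.1 m.
σ'_h at WT = K_a γ d_w = 18.82 kPa; at base = 18.82 + K_a γ' × 5.1 = 33.35 kPa.
P₁ (0–4.5 m) = ½×18.82×4.5 = 42.35. P₂ (4.5–9.6 m) = ½(18.82+33.35)×5.1 = 133.1.
P_w = ½ γ_w h₂² = 0.5×9.81×5.1² = 127.6. Total = 42.35+133.1+127.6 = 303.0 kN/m.

303 kN/m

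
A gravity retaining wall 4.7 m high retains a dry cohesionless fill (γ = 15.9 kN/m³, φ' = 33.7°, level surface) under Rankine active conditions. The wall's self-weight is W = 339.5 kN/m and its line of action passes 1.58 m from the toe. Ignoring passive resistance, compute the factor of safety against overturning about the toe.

6.81

K_a = tan²(45° − 33.7°/2) = 0.2863.
P_a = ½K_aγH² = 0.5×0.2863×15.9×4.7² = 50.28 kN/m, acting at H/3 = 1.567 m above the base.
Overturning moment M_o = P_a × H/3 = 50.28 × 1.567 = 78.77.
Resisting moment M_r = W × 1.58 = 339.5 × 1.58 = 536.4.
FS_overturning = M_r/M_o = 536.4/78.77 = 6.810.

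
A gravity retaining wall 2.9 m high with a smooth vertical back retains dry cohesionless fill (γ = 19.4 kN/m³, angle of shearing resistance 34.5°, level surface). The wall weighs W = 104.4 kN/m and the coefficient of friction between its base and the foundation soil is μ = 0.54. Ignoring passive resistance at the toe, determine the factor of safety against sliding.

2.50

K_a = tan²(45° − 34.5°/2) = 0.2768.
P_a = ½K_aγH² = 0.5×0.2768×19.4×2.9² = 22.58 kN/m, acting at H/3 = 0.9667 m above the base.
FS_sliding = μW / P_a = 0.54×104.4 / 22.58 = 2.497.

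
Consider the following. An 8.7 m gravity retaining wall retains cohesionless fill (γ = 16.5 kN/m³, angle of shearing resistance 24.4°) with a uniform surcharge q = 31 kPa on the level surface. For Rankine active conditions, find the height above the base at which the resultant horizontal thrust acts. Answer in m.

3.34 m

K_a = 0.4153.
Triangular part P₁ = ½K_aγH² = 259.3 at H/3 = 2.900 m; rectangular part P₂ = K_a q H = 112.0 at H/2 = 4.350 m.
ȳ = (P₁·2.900 + P₂·4.350)/(P₁+P₂) = 3.337 m.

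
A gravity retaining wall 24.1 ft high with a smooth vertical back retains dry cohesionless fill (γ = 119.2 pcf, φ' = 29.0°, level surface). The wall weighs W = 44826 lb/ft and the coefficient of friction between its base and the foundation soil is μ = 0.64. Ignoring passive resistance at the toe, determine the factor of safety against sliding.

2.39

K_a = tan²(45° − 29.0°/2) = 0.3470.
P_a = ½K_aγH² = 0.5×0.3470×119.2×24.1² = 12010 lb/ft, acting at H/3 = 8.033 ft above the base.
FS_sliding = μW / P_a = 0.64×44826 / 12010 = 2.389.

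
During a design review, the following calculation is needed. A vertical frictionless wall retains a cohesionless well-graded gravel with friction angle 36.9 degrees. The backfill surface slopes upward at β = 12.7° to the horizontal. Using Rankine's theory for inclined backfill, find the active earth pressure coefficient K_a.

0.265

K_a = cos β · (cos β − √(cos²β − cos²φ)) / (cos β + √(cos²β − cos²φ)).
cos β = 0.9755, cos φ = 0.7997, √(cos²β − cos²φ) = 0.5587.
K_a = 0.9755 × (0.9755 − 0.5587)/(0.9755 + 0.5587) = 0.2650.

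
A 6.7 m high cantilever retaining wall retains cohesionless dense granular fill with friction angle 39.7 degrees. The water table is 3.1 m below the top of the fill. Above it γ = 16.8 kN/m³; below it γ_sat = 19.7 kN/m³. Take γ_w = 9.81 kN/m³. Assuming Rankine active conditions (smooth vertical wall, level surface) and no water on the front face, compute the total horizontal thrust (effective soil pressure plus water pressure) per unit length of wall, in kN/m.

137 kN/m

K_a = tan²(45° − φ/2) = 0.2204.
γ' = 19.7 − 9.81 = 9.890 kN/m³. Depth below WT = 3.6 m.
σ'_h at WT = K_a γ d_w = 11.48 kPa; at base = 11.48 + K_a γ' × 3.6 = 19.33 kPa.
P₁ (0–3.1 m) = ½×11.48×3.1 = 17.79. P₂ (3.1–6.7 m) = ½(11.48+19.33)×3.6 = 55.45.
P_w = ½ γ_w h₂² = 0.5×9.81×3.6² = 63.57. Total = 17.79+55.45+63.57 = 136.8 kN/m.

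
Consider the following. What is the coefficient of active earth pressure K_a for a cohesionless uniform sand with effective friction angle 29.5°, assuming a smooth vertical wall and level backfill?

K_a = tan²(45° − φ/2) = tan²(30.25°) = 0.3401.

0.340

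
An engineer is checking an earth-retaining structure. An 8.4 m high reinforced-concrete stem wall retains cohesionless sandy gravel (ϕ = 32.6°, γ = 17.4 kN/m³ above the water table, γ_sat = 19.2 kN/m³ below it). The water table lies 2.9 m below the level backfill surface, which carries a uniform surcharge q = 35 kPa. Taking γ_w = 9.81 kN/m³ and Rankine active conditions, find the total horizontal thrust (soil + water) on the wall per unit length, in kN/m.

K_a = tan²(45° − φ/2) = 0.2997.
γ' = 19.2 − 9.81 = 9.390 kN/m³. h₂ = H − d_w = 5.5 m.
σ'_h: at surface K_a·q = 10.49; at WT K_a(q+γd_w) = 25.62; at base K_a(q+γd_w+γ'h₂) = 41.10 kPa.
P₁ = ½(10.49+25.62)×2.9 = 52.35; P₂ = ½(25.62+41.10)×5.5 = 183.5; P_w = ½γ_w h₂² = 148.4.
Total = 52.35+183.5+148.4 = 384.2 kN/m.

384 kN/m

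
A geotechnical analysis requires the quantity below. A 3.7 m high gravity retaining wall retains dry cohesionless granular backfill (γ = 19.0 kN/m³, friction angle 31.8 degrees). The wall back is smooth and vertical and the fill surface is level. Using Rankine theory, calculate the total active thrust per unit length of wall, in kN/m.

K_a = tan²(45° − φ/2) = 0.3098.
P_a = ½ K_a γ H² = 0.5 × 0.3098 × 19.0 × 3.7² = 40.29 kN/m.

40.3 kN/m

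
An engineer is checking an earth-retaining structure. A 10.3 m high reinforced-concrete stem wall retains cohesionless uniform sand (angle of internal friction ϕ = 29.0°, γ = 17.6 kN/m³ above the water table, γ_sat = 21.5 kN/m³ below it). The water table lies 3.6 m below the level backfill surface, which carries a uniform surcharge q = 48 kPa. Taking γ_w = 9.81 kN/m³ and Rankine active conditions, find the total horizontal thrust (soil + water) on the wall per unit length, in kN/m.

K_a = tan²(45° − φ/2) = 0.3470.
γ' = 21.5 − 9.81 = 11.69 kN/m³. h₂ = H − d_w = 6.7 m.
σ'_h: at surface K_a·q = 16.65; at WT K_a(q+γd_w) = 38.64; at base K_a(q+γd_w+γ'h₂) = 65.82 kPa.
P₁ = ½(16.65+38.64)×3.6 = 99.53; P₂ = ½(38.64+65.82)×6.7 = 349.9; P_w = ½γ_w h₂² = 220.2.
Total = 99.53+349.9+220.2 = 669.6 kN/m.

670 kN/m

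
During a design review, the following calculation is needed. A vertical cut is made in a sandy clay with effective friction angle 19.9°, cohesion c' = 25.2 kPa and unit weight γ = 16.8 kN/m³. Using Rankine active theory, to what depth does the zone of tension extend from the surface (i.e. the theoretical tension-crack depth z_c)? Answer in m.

4.28 m

K_a = tan²(45° − 19.9°/2) = 0.4921; √K_a = 0.7015.
The active pressure is zero where K_a γ z = 2c√K_a, so z_c = 2c/(γ√K_a) = 2×25.2/(16.8×0.7015) = 4.276 m.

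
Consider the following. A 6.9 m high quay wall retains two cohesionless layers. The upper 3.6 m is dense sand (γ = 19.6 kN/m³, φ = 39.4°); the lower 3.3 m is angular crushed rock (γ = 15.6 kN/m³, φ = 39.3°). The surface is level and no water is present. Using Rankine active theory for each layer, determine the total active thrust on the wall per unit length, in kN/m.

K_a1 = tan²(45°−39.4°/2) = 0.2234; K_a2 = tan²(45°−39.3°/2) = 0.2245.
Layer 1: σ at base = K_a1 γ₁ h₁ = 15.77 kPa; P₁ = ½×15.77×3.6 = 28.38.
Layer 2: σ_v at top = γ₁h₁ = 70.56; σ_h top = K_a2×70.56 = 15.84; σ_h base = K_a2×(70.56+15.6×3.3) = 27.39.
P₂ = ½(15.84+27.39)×3.3 = 71.33. Total P_a = 28.38+71.33 = 99.71 kN/m.

99.7 kN/m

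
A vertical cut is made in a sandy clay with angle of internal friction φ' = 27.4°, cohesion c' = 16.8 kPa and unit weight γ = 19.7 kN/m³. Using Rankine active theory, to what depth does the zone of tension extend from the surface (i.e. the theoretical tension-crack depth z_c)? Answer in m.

2.81 m

K_a = tan²(45° − 27.4°/2) = 0.3697; √K_a = 0.6080.
The active pressure is zero where K_a γ z = 2c√K_a, so z_c = 2c/(γ√K_a) = 2×16.8/(19.7×0.6080) = 2.805 m.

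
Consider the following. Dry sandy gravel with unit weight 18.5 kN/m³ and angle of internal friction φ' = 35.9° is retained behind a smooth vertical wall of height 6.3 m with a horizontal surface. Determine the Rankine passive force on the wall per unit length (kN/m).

K_p = tan²(45° + φ/2) = 3.835.
P_p = ½ K_p γ H² = 0.5 × 3.835 × 18.5 × 6.3² = 1408 kN/m.

1410 kN/m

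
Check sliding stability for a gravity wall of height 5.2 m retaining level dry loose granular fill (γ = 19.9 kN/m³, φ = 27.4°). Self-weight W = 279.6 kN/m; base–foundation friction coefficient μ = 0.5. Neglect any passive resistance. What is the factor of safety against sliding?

1.41

K_a = tan²(45° − 27.4°/2) = 0.3697.
P_a = ½K_aγH² = 0.5×0.3697×19.9×5.2² = 99.46 kN/m, acting at H/3 = 1.733 m above the base.
FS_sliding = μW / P_a = 0.5×279.6 / 99.46 = 1.406.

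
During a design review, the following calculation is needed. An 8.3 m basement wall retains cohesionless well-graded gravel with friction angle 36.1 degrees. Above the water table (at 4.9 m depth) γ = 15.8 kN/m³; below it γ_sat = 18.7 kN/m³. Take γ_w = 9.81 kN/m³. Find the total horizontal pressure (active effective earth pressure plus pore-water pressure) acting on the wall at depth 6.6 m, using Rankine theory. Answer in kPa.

40.6 kPa

K_a = (1 − sin φ)/(1 + sin φ) = 0.2585.
γ' = 18.7 − 9.81 = 8.890 kN/m³.
Effective vertical stress at 6.6 m: σ'_v = 15.8×4.9 + 8.890×1.70 = 92.53 kPa.
σ'_h = K_a σ'_v = 0.2585 × 92.53 = 23.92 kPa; u = γ_w × 1.70 = 16.68 kPa.
Total σ_h = 23.92 + 16.68 = 40.60 kPa.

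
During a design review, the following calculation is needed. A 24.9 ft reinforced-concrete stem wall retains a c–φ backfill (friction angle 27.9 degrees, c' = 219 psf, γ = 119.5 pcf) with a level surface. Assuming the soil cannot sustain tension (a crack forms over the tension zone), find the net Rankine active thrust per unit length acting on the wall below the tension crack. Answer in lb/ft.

7660 lb/ft

K_a = 0.3625; √K_a = 0.6020.
Tension-crack depth z_c = 2c/(γ√K_a) = 2×219/(119.5×0.6020) = 6.088 ft.
σ_a at base = K_a γ H − 2c√K_a = 0.3625×119.5×24.9 − 2×219×0.6020 = 814.8 psf.
P_a = ½ × 814.8 × (H − z_c) = 0.5×814.8×18.81 = 7664 lb/ft.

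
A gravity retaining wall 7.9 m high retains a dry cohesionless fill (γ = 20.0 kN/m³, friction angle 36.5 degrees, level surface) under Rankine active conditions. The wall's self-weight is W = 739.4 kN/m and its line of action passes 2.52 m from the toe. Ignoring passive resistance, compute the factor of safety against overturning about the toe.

K_a = tan²(45° − 36.5°/2) = 0.2541.
P_a = ½K_aγH² = 0.5×0.2541×20.0×7.9² = 158.6 kN/m, acting at H/3 = 2.633 m above the base.
Overturning moment M_o = P_a × H/3 = 158.6 × 2.633 = 417.5.
Resisting moment M_r = W × 2.52 = 739.4 × 2.52 = 1863.
FS_overturning = M_r/M_o = 1863/417.5 = 4.463.

4.46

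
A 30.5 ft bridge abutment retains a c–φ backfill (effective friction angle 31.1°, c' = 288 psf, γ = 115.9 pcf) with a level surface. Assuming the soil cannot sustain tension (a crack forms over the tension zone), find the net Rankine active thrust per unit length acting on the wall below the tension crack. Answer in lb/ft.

8700 lb/ft

K_a = 0.3188; √K_a = 0.5646.
Tension-crack depth z_c = 2c/(γ√K_a) = 2×288/(115.9×0.5646) = 8.802 ft.
σ_a at base = K_a γ H − 2c√K_a = 0.3188×115.9×30.5 − 2×288×0.5646 = 801.7 psf.
P_a = ½ × 801.7 × (H − z_c) = 0.5×801.7×21.70 = 8698 lb/ft.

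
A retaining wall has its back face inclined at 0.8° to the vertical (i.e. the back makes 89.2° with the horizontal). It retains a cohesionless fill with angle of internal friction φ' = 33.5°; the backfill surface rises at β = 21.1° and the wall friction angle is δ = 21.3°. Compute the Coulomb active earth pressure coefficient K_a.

0.364

K_a = sin²(α+φ) / [sin²α · sin(α−δ) · (1 + √{sin(φ+δ)sin(φ−β) / (sin(α−δ)sin(α+β))})²].
With α = 89.2°, φ = 33.5°, δ = 21.3°, β = 21.1°: K_a = 0.3639.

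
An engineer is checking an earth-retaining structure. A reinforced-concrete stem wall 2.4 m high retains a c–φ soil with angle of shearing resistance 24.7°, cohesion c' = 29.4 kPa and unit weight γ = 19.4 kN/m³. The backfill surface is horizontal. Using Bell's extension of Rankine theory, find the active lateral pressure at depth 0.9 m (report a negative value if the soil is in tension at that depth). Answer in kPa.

K_a = (1 − sin φ)/(1 + sin φ) = 0.4106.
σ_a = K_a γ z − 2c√K_a = 0.4106×19.4×0.9 − 2×29.4×0.6408 = -30.51 kPa.

-30.5 kPa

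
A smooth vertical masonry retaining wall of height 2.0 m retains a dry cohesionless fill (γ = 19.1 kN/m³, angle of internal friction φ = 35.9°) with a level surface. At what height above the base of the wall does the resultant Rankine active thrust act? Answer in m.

0.667 m

K_a = 0.2607.
The pressure distribution is triangular, so the resultant acts at H/3 above the base = 2.0/3 = 0.6667 m.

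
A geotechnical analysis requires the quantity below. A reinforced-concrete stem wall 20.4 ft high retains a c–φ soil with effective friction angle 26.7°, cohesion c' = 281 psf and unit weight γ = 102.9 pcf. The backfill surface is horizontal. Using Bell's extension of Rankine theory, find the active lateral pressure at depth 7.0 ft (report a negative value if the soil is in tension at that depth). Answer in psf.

K_a = (1 − sin φ)/(1 + sin φ) = 0.3800.
σ_a = K_a γ z − 2c√K_a = 0.3800×102.9×7.0 − 2×281×0.6164 = -72.74 psf.

-72.7 psf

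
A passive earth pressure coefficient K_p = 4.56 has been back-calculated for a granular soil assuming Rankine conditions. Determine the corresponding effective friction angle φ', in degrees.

39.8°

K_p = (1+sin φ)/(1−sin φ) ⇒ sin φ = (K_p − 1)/(K_p + 1) = 0.6403.
φ = arcsin(0.6403) = 39.81°.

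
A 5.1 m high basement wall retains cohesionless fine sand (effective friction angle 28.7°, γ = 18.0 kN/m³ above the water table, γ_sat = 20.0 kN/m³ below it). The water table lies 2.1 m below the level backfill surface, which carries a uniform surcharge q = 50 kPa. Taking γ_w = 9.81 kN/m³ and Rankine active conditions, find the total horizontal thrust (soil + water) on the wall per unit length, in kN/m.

K_a = tan²(45° − φ/2) = 0.3511.
γ' = 20.0 − 9.81 = 10.19 kN/m³. h₂ = H − d_w = 3.0 m.
σ'_h: at surface K_a·q = 17.56; at WT K_a(q+γd_w) = 30.83; at base K_a(q+γd_w+γ'h₂) = 41.57 kPa.
P₁ = ½(17.56+30.83)×2.1 = 50.81; P₂ = ½(30.83+41.57)×3.0 = 108.6; P_w = ½γ_w h₂² = 44.14.
Total = 50.81+108.6+44.14 = 203.5 kN/m.

204 kN/m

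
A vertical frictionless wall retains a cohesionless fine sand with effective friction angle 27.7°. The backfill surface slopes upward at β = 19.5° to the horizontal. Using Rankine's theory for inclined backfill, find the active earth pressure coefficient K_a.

K_a = cos β · (cos β − √(cos²β − cos²φ)) / (cos β + √(cos²β − cos²φ)).
cos β = 0.9426, cos φ = 0.8854, √(cos²β − cos²φ) = 0.3235.
K_a = 0.9426 × (0.9426 − 0.3235)/(0.9426 + 0.3235) = 0.4610.

0.461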